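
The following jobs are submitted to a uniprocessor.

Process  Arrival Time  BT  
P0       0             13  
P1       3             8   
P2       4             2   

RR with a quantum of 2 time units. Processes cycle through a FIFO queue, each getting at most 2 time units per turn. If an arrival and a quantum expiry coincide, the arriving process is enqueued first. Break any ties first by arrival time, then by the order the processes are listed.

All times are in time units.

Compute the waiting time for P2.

Schedule: | P0 0-4 | P1 4-6 | P2 6-8 | P0 8-10 | P1 10-12 | P0 12-14 | P1 14-16 | P0 16-18 | P1 18-20 | P0 20-23 |
Completion: P0=23  P1=20  P2=8
Waiting(P2) = turnaround − burst = 4 − 2 = 2

2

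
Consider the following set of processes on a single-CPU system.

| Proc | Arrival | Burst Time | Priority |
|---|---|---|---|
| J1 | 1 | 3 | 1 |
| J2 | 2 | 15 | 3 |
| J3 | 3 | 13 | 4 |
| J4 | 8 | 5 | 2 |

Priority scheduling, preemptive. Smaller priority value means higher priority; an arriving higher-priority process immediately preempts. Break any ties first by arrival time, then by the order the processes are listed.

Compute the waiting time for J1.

Gantt: | idle 0-1 | J1 1-4 | J2 4-8 | J4 8-13 | J2 13-24 | J3 24-37 |
Completion: J1=4  J2=24  J3=37  J4=13
Waiting(J1) = turnaround − burst = 3 − 3 = 0

0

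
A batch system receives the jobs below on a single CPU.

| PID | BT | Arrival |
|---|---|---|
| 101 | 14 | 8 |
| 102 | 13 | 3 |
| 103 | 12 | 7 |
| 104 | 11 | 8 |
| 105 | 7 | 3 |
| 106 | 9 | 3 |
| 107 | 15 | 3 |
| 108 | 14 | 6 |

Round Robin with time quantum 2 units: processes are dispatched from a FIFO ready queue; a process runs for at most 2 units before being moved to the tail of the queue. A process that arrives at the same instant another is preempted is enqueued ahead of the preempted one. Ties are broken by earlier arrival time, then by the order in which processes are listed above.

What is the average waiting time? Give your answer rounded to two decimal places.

67.00

Schedule: | idle 0-3 | 102 3-5 | 105 5-7 | 106 7-9 | 107 9-11 | 102 11-13 | 108 13-15 | 103 15-17 | 105 17-19 | 101 19-21 | 104 21-23 | 106 23-25 | 107 25-27 | 102 27-29 | 108 29-31 | 103 31-33 | 105 33-35 | 101 35-37 | 104 37-39 | 106 39-41 | 107 41-43 | 102 43-45 | 108 45-47 | 103 47-49 | 105 49-50 | 101 50-52 | 104 52-54 | 106 54-56 | 107 56-58 | 102 58-60 | 108 60-62 | 103 62-64 | 101 64-66 | 104 66-68 | 106 68-69 | 107 69-71 | 102 71-73 | 108 73-75 | 103 75-77 | 101 77-79 | 104 79-81 | 107 81-83 | 102 83-84 | 108 84-86 | 103 86-88 | 101 88-90 | 104 90-91 | 107 91-93 | 108 93-95 | 101 95-97 | 107 97-98 |
Completion: 101=97  102=84  103=88  104=91  105=50  106=69  107=98  108=95
Turnaround (C−A): 101=89  102=81  103=81  104=83  105=47  106=66  107=95  108=89
Waiting times: 101=75, 102=68, 103=69, 104=72, 105=40, 106=57, 107=80, 108=75
Average waiting = (75+68+69+72+40+57+80+75) / 8 = 536/8 = 67.00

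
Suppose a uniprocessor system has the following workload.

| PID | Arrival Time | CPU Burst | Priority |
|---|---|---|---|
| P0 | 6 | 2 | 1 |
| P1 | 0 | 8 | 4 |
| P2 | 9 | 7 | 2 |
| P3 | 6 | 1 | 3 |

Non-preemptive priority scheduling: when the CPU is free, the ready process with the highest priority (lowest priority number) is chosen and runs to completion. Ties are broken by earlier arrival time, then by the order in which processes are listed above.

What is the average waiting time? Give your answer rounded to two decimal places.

Timeline: | P1 0-8 | P0 8-10 | P2 10-17 | P3 17-18 |
Completion: P0=10  P1=8  P2=17  P3=18
Turnaround (C−A): P0=4  P1=8  P2=8  P3=12
Waiting times: P0=2, P1=0, P2=1, P3=11
Average waiting = (2+0+1+11) / 4 = 14/4 = 3.50

3.50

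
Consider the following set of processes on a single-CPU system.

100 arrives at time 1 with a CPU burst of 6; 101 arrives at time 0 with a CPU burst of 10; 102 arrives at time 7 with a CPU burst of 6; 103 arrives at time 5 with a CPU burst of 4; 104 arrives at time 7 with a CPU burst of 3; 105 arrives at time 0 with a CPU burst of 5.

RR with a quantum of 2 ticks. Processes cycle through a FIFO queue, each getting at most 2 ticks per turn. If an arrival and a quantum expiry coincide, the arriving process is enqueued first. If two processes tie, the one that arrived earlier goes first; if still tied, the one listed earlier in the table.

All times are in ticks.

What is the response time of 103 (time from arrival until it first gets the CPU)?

5

Schedule: | 101 0-2 | 105 2-4 | 100 4-6 | 101 6-8 | 105 8-10 | 103 10-12 | 100 12-14 | 102 14-16 | 104 16-18 | 101 18-20 | 105 20-21 | 103 21-23 | 100 23-25 | 102 25-27 | 104 27-28 | 101 28-30 | 102 30-32 | 101 32-34 |
Completion: 100=25  101=34  102=32  103=23  104=28  105=21
Response(103) = first start − arrival = 10 − 5 = 5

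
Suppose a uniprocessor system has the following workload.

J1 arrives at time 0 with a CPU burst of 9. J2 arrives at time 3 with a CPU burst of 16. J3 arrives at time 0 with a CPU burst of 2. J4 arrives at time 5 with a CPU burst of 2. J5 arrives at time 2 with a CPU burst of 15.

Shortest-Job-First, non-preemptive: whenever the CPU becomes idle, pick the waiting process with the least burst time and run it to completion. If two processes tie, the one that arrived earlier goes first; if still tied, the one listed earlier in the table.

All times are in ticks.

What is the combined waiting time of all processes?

44

Schedule: | J3 0-2 | J1 2-11 | J4 11-13 | J5 13-28 | J2 28-44 |
Completion: J1=11  J2=44  J3=2  J4=13  J5=28
Waiting = turnaround − burst: J1=2, J2=25, J3=0, J4=6, J5=11
Total waiting = 2 + 25 + 0 + 6 + 11 = 44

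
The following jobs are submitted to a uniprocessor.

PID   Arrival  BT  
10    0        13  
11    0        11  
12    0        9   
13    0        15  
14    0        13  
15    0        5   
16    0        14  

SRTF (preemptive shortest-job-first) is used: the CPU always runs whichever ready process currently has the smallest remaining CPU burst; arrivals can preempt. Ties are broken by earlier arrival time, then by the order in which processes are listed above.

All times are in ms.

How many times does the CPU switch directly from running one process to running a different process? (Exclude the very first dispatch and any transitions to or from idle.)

Gantt: | 15 0-5 | 12 5-14 | 11 14-25 | 10 25-38 | 14 38-51 | 16 51-65 | 13 65-80 |
Completion: 10=38  11=25  12=14  13=80  14=51  15=5  16=65
Turnaround (C−A): 10=38  11=25  12=14  13=80  14=51  15=5  16=65

6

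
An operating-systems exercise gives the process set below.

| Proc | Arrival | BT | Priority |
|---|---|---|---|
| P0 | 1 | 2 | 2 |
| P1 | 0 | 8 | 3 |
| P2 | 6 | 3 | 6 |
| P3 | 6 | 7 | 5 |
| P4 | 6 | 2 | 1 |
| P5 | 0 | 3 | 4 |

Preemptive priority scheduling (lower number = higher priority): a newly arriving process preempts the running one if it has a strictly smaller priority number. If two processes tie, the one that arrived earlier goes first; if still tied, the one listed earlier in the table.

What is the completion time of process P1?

Timeline: | P1 0-1 | P0 1-3 | P1 3-6 | P4 6-8 | P1 8-12 | P5 12-15 | P3 15-22 | P2 22-25 |
Completion: P0=3  P1=12  P2=25  P3=22  P4=8  P5=15

12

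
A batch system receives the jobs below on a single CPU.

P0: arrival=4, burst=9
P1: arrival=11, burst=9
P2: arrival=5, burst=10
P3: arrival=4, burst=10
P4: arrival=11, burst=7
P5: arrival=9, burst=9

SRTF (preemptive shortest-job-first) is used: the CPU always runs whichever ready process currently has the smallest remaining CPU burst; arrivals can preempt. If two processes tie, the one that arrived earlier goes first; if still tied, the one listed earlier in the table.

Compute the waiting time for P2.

Gantt: | idle 0-4 | P0 4-13 | P4 13-20 | P5 20-29 | P1 29-38 | P3 38-48 | P2 48-58 |
Completion: P0=13  P1=38  P2=58  P3=48  P4=20  P5=29
Waiting(P2) = turnaround − burst = 53 − 10 = 43

43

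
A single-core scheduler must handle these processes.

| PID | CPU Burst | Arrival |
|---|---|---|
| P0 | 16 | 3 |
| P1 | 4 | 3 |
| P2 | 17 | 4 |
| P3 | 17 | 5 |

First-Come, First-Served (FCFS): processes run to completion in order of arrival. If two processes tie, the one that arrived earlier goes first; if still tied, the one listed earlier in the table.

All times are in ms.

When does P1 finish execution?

Gantt: | idle 0-3 | P0 3-19 | P1 19-23 | P2 23-40 | P3 40-57 |
Completion: P0=19  P1=23  P2=40  P3=57
Turnaround (C−A): P0=16  P1=20  P2=36  P3=52

23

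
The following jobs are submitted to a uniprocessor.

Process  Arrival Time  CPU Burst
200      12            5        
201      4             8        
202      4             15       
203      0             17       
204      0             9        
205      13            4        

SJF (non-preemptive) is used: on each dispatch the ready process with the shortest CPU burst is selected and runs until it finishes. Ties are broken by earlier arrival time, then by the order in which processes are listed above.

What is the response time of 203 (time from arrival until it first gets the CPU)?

41

Schedule: | 204 0-9 | 201 9-17 | 205 17-21 | 200 21-26 | 202 26-41 | 203 41-58 |
Completion: 200=26  201=17  202=41  203=58  204=9  205=21
Turnaround (C−A): 200=14  201=13  202=37  203=58  204=9  205=8
Response(203) = first start − arrival = 41 − 0 = 41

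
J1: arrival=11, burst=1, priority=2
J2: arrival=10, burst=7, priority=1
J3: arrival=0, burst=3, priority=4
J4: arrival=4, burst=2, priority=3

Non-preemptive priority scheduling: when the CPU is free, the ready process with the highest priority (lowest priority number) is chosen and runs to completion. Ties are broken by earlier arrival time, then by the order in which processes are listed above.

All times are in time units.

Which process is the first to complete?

J3

Timeline: | J3 0-3 | idle 3-4 | J4 4-6 | idle 6-10 | J2 10-17 | J1 17-18 |
Completion: J1=18  J2=17  J3=3  J4=6
Turnaround (C−A): J1=7  J2=7  J3=3  J4=2
Finish order: J3 → J4 → J2 → J1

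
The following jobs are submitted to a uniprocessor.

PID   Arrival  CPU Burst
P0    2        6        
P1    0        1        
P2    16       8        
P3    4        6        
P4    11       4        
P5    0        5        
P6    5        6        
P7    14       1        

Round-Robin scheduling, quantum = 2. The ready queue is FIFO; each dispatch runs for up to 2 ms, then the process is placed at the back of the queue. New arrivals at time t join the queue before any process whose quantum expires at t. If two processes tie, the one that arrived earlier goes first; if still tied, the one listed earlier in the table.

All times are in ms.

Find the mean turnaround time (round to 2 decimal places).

Gantt: | P1 0-1 | P5 1-3 | P0 3-5 | P5 5-7 | P3 7-9 | P6 9-11 | P0 11-13 | P5 13-14 | P3 14-16 | P4 16-18 | P6 18-20 | P0 20-22 | P7 22-23 | P2 23-25 | P3 25-27 | P4 27-29 | P6 29-31 | P2 31-37 |
Completion: P0=22  P1=1  P2=37  P3=27  P4=29  P5=14  P6=31  P7=23
Turnaround times: P0=20, P1=1, P2=21, P3=23, P4=18, P5=14, P6=26, P7=9
Average turnaround = (20+1+21+23+18+14+26+9) / 8 = 132/8 = 16.50

16.50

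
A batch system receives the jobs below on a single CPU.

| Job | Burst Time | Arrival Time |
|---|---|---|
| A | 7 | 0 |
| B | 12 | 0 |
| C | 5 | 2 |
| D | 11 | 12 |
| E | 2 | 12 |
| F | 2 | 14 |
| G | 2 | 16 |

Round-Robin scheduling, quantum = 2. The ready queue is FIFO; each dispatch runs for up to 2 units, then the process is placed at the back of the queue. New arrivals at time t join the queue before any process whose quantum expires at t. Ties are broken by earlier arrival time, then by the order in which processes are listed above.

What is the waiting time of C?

Schedule: | A 0-2 | B 2-4 | C 4-6 | A 6-8 | B 8-10 | C 10-12 | A 12-14 | B 14-16 | D 16-18 | E 18-20 | C 20-21 | F 21-23 | A 23-24 | G 24-26 | B 26-28 | D 28-30 | B 30-32 | D 32-34 | B 34-36 | D 36-41 |
Completion: A=24  B=36  C=21  D=41  E=20  F=23  G=26
Waiting(C) = turnaround − burst = 19 − 5 = 14

14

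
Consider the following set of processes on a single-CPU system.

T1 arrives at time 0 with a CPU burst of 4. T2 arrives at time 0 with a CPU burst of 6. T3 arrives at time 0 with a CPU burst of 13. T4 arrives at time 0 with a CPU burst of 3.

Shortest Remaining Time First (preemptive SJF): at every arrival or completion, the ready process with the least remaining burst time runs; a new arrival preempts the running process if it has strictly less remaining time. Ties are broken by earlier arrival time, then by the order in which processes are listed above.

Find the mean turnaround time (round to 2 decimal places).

12.25

Schedule: | T4 0-3 | T1 3-7 | T2 7-13 | T3 13-26 |
Completion: T1=7  T2=13  T3=26  T4=3
Turnaround (C−A): T1=7  T2=13  T3=26  T4=3
Turnaround times: T1=7, T2=13, T3=26, T4=3
Average turnaround = (7+13+26+3) / 4 = 49/4 = 12.25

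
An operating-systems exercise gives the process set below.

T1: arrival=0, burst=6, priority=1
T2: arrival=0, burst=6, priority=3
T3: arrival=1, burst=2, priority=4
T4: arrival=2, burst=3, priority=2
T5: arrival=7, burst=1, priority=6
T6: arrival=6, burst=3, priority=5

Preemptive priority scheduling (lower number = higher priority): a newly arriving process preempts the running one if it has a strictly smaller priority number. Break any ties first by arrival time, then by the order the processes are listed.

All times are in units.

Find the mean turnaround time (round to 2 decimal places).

12.00

Timeline: | T1 0-6 | T4 6-9 | T2 9-15 | T3 15-17 | T6 17-20 | T5 20-21 |
Completion: T1=6  T2=15  T3=17  T4=9  T5=21  T6=20
Turnaround (C−A): T1=6  T2=15  T3=16  T4=7  T5=14  T6=14
Turnaround times: T1=6, T2=15, T3=16, T4=7, T5=14, T6=14
Average turnaround = (6+15+16+7+14+14) / 6 = 72/6 = 12.00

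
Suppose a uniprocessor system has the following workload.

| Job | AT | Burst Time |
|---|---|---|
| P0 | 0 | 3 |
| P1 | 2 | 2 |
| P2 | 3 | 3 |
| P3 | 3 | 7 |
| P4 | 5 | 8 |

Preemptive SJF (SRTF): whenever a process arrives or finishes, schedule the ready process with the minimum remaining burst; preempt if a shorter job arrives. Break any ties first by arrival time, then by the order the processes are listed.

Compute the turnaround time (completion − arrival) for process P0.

Gantt: | P0 0-3 | P1 3-5 | P2 5-8 | P3 8-15 | P4 15-23 |
Completion: P0=3  P1=5  P2=8  P3=15  P4=23
Turnaround (C−A): P0=3  P1=3  P2=5  P3=12  P4=18
Turnaround(P0) = completion − arrival = 3 − 0 = 3

3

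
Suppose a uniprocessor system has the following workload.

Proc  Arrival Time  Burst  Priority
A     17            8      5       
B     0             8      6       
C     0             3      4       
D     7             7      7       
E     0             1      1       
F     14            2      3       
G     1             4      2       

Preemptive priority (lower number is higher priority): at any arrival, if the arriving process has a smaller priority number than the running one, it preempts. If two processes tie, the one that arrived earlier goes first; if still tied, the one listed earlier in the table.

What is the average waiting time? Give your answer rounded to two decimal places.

Schedule: | E 0-1 | G 1-5 | C 5-8 | B 8-14 | F 14-16 | B 16-17 | A 17-25 | B 25-26 | D 26-33 |
Completion: A=25  B=26  C=8  D=33  E=1  F=16  G=5
Waiting times: A=0, B=18, C=5, D=19, E=0, F=0, G=0
Average waiting = (0+18+5+19+0+0+0) / 7 = 42/7 = 6.00

6.00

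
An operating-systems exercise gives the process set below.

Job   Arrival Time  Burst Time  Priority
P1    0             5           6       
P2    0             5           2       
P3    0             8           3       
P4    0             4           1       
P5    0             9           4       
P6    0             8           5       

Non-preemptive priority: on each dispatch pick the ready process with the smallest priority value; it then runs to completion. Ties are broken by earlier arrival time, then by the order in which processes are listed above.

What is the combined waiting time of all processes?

90

Timeline: | P4 0-4 | P2 4-9 | P3 9-17 | P5 17-26 | P6 26-34 | P1 34-39 |
Completion: P1=39  P2=9  P3=17  P4=4  P5=26  P6=34
Turnaround (C−A): P1=39  P2=9  P3=17  P4=4  P5=26  P6=34
Waiting = turnaround − burst: P1=34, P2=4, P3=9, P4=0, P5=17, P6=26
Total waiting = 34 + 4 + 9 + 0 + 17 + 26 = 90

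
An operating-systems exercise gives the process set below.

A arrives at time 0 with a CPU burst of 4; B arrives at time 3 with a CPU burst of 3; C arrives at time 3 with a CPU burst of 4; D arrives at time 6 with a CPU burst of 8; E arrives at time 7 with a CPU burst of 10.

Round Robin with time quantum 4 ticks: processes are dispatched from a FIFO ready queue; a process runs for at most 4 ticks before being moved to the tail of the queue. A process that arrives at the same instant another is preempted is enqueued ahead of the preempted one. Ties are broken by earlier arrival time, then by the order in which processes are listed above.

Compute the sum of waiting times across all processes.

Gantt: | A 0-4 | B 4-7 | C 7-11 | D 11-15 | E 15-19 | D 19-23 | E 23-29 |
Completion: A=4  B=7  C=11  D=23  E=29
Turnaround (C−A): A=4  B=4  C=8  D=17  E=22
Waiting = turnaround − burst: A=0, B=1, C=4, D=9, E=12
Total waiting = 0 + 1 + 4 + 9 + 12 = 26

26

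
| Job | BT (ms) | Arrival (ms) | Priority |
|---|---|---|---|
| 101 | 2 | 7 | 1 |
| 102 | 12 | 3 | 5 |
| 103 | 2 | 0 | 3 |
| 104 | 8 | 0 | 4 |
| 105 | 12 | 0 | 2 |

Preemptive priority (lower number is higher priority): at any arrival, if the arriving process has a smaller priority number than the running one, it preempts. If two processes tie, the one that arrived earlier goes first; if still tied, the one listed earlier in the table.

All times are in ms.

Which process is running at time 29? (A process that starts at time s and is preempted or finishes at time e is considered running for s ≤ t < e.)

Gantt: | 105 0-7 | 101 7-9 | 105 9-14 | 103 14-16 | 104 16-24 | 102 24-36 |
Completion: 101=9  102=36  103=16  104=24  105=14
Turnaround (C−A): 101=2  102=33  103=16  104=24  105=14

102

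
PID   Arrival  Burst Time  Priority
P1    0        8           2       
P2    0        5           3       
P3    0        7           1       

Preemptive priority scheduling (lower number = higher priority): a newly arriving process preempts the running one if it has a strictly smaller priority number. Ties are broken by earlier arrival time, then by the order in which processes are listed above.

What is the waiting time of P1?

Gantt: | P3 0-7 | P1 7-15 | P2 15-20 |
Completion: P1=15  P2=20  P3=7
Waiting(P1) = turnaround − burst = 15 − 8 = 7

7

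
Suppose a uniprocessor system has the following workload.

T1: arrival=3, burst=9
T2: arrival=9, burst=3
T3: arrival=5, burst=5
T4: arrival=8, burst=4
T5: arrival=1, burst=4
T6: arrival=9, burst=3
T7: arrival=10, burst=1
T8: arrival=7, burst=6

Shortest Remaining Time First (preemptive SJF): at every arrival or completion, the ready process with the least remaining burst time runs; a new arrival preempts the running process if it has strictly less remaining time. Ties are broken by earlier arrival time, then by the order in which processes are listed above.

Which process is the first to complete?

T5

Schedule: | idle 0-1 | T5 1-5 | T3 5-10 | T7 10-11 | T2 11-14 | T6 14-17 | T4 17-21 | T8 21-27 | T1 27-36 |
Completion: T1=36  T2=14  T3=10  T4=21  T5=5  T6=17  T7=11  T8=27
Finish order: T5 → T3 → T7 → T2 → T6 → T4 → T8 → T1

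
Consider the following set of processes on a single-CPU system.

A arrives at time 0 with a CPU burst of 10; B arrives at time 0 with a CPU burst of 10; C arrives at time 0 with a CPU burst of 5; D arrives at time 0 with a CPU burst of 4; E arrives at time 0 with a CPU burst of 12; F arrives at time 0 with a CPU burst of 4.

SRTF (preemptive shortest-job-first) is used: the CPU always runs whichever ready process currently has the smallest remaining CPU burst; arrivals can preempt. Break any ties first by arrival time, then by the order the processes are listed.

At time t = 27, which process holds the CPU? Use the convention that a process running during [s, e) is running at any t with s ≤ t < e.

B

Timeline: | D 0-4 | F 4-8 | C 8-13 | A 13-23 | B 23-33 | E 33-45 |
Completion: A=23  B=33  C=13  D=4  E=45  F=8
Turnaround (C−A): A=23  B=33  C=13  D=4  E=45  F=8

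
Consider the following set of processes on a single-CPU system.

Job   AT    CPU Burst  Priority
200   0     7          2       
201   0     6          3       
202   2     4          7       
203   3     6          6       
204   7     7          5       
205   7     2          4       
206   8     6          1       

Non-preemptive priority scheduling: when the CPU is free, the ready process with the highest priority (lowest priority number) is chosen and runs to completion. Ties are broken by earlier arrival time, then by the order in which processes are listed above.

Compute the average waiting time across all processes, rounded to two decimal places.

Timeline: | 200 0-7 | 201 7-13 | 206 13-19 | 205 19-21 | 204 21-28 | 203 28-34 | 202 34-38 |
Completion: 200=7  201=13  202=38  203=34  204=28  205=21  206=19
Turnaround (C−A): 200=7  201=13  202=36  203=31  204=21  205=14  206=11
Waiting times: 200=0, 201=7, 202=32, 203=25, 204=14, 205=12, 206=5
Average waiting = (0+7+32+25+14+12+5) / 7 = 95/7 = 13.57

13.57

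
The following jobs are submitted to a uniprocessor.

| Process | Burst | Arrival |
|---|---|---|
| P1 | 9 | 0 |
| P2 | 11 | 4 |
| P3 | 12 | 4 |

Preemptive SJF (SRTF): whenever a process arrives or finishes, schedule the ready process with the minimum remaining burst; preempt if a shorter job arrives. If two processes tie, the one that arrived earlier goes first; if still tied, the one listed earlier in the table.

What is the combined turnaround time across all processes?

53

Schedule: | P1 0-9 | P2 9-20 | P3 20-32 |
Completion: P1=9  P2=20  P3=32
Turnaround (C−A): P1=9  P2=16  P3=28
Turnaround = completion − arrival: P1=9, P2=16, P3=28
Total turnaround = 9 + 16 + 28 = 53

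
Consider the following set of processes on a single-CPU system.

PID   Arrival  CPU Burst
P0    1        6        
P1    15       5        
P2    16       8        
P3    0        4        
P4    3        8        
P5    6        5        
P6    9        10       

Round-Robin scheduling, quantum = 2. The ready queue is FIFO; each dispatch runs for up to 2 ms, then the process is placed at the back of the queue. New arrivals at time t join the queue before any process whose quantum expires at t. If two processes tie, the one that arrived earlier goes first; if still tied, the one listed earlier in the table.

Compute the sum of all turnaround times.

Schedule: | P3 0-2 | P0 2-4 | P3 4-6 | P4 6-8 | P0 8-10 | P5 10-12 | P4 12-14 | P6 14-16 | P0 16-18 | P5 18-20 | P4 20-22 | P1 22-24 | P2 24-26 | P6 26-28 | P5 28-29 | P4 29-31 | P1 31-33 | P2 33-35 | P6 35-37 | P1 37-38 | P2 38-40 | P6 40-42 | P2 42-44 | P6 44-46 |
Completion: P0=18  P1=38  P2=44  P3=6  P4=31  P5=29  P6=46
Turnaround = completion − arrival: P0=17, P1=23, P2=28, P3=6, P4=28, P5=23, P6=37
Total turnaround = 17 + 23 + 28 + 6 + 28 + 23 + 37 = 162

162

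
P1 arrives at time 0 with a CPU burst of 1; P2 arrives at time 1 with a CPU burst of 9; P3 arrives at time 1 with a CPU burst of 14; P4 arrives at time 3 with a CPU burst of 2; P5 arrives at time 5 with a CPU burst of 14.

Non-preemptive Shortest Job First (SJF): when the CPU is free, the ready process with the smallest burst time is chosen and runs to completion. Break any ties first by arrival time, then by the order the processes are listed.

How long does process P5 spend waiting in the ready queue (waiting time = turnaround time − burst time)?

Schedule: | P1 0-1 | P2 1-10 | P4 10-12 | P3 12-26 | P5 26-40 |
Completion: P1=1  P2=10  P3=26  P4=12  P5=40
Turnaround (C−A): P1=1  P2=9  P3=25  P4=9  P5=35
Waiting(P5) = turnaround − burst = 35 − 14 = 21

21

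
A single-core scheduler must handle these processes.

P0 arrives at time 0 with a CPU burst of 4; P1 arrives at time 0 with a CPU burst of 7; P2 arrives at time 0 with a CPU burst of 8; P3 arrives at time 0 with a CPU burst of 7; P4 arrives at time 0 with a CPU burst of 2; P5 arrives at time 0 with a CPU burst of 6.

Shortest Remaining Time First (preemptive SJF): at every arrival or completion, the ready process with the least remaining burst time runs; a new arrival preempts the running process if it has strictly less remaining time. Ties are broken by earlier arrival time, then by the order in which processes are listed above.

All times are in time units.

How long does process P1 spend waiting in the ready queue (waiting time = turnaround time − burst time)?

Timeline: | P4 0-2 | P0 2-6 | P5 6-12 | P1 12-19 | P3 19-26 | P2 26-34 |
Completion: P0=6  P1=19  P2=34  P3=26  P4=2  P5=12
Turnaround (C−A): P0=6  P1=19  P2=34  P3=26  P4=2  P5=12
Waiting(P1) = turnaround − burst = 19 − 7 = 12

12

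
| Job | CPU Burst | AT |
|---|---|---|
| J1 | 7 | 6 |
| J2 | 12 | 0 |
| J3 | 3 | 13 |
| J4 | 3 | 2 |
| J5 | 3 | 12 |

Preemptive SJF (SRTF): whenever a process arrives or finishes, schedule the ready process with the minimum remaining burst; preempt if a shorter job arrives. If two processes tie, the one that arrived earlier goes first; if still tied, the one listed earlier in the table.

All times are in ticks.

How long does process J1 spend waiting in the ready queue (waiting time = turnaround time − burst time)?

0

Gantt: | J2 0-2 | J4 2-5 | J2 5-6 | J1 6-13 | J5 13-16 | J3 16-19 | J2 19-28 |
Completion: J1=13  J2=28  J3=19  J4=5  J5=16
Turnaround (C−A): J1=7  J2=28  J3=6  J4=3  J5=4
Waiting(J1) = turnaround − burst = 7 − 7 = 0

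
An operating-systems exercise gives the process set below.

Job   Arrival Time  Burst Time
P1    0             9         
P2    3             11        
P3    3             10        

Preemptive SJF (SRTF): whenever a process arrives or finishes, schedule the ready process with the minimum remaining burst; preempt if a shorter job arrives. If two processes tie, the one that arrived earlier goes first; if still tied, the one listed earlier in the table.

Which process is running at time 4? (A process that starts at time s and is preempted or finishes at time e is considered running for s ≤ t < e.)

P1

Timeline: | P1 0-9 | P3 9-19 | P2 19-30 |
Completion: P1=9  P2=30  P3=19
Turnaround (C−A): P1=9  P2=27  P3=16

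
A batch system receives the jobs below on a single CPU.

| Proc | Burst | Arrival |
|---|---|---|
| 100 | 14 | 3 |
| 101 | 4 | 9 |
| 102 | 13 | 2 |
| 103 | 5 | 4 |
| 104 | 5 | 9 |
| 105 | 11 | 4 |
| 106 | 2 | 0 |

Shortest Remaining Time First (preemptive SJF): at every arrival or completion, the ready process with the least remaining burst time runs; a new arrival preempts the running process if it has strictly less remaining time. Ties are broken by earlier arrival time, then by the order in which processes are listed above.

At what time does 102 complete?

Gantt: | 106 0-2 | 102 2-4 | 103 4-9 | 101 9-13 | 104 13-18 | 102 18-29 | 105 29-40 | 100 40-54 |
Completion: 100=54  101=13  102=29  103=9  104=18  105=40  106=2
Turnaround (C−A): 100=51  101=4  102=27  103=5  104=9  105=36  106=2

29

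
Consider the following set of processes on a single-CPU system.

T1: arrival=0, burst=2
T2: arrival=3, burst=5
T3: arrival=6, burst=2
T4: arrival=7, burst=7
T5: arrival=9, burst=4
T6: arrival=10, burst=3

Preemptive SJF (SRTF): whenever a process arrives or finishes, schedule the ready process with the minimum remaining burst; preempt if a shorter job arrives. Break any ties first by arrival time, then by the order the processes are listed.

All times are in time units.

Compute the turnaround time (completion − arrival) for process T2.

Timeline: | T1 0-2 | idle 2-3 | T2 3-8 | T3 8-10 | T6 10-13 | T5 13-17 | T4 17-24 |
Completion: T1=2  T2=8  T3=10  T4=24  T5=17  T6=13
Turnaround (C−A): T1=2  T2=5  T3=4  T4=17  T5=8  T6=3
Turnaround(T2) = completion − arrival = 8 − 3 = 5

5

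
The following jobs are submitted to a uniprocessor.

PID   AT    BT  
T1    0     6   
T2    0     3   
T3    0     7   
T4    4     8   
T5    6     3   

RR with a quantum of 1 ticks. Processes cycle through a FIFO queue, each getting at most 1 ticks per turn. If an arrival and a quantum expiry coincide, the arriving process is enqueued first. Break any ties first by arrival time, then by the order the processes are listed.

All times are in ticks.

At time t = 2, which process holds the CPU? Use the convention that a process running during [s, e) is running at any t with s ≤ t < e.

T3

Timeline: | T1 0-1 | T2 1-2 | T3 2-3 | T1 3-4 | T2 4-5 | T3 5-6 | T4 6-7 | T1 7-8 | T2 8-9 | T5 9-10 | T3 10-11 | T4 11-12 | T1 12-13 | T5 13-14 | T3 14-15 | T4 15-16 | T1 16-17 | T5 17-18 | T3 18-19 | T4 19-20 | T1 20-21 | T3 21-22 | T4 22-23 | T3 23-24 | T4 24-27 |
Completion: T1=21  T2=9  T3=24  T4=27  T5=18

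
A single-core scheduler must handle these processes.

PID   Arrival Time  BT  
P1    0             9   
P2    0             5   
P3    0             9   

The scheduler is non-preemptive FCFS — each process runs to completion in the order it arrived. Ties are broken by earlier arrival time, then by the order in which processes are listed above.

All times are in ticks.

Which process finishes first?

Schedule: | P1 0-9 | P2 9-14 | P3 14-23 |
Completion: P1=9  P2=14  P3=23
Finish order: P1 → P2 → P3

P1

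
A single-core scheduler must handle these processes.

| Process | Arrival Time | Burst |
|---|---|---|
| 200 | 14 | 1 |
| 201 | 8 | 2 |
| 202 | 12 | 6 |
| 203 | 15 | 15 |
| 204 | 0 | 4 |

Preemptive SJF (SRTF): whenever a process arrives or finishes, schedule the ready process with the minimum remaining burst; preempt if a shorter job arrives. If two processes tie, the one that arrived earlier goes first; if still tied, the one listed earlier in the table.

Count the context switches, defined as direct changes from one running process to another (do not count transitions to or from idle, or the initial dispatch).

Timeline: | 204 0-4 | idle 4-8 | 201 8-10 | idle 10-12 | 202 12-14 | 200 14-15 | 202 15-19 | 203 19-34 |
Completion: 200=15  201=10  202=19  203=34  204=4
Turnaround (C−A): 200=1  201=2  202=7  203=19  204=4

3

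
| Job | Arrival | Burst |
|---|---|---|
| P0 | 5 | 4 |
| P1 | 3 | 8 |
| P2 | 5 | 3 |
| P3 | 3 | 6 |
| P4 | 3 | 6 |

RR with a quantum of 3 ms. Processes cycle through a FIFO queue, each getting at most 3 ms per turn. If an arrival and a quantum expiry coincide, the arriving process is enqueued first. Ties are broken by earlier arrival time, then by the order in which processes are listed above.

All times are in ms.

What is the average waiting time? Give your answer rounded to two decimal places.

16.20

Gantt: | idle 0-3 | P1 3-6 | P3 6-9 | P4 9-12 | P0 12-15 | P2 15-18 | P1 18-21 | P3 21-24 | P4 24-27 | P0 27-28 | P1 28-30 |
Completion: P0=28  P1=30  P2=18  P3=24  P4=27
Waiting times: P0=19, P1=19, P2=10, P3=15, P4=18
Average waiting = (19+19+10+15+18) / 5 = 81/5 = 16.20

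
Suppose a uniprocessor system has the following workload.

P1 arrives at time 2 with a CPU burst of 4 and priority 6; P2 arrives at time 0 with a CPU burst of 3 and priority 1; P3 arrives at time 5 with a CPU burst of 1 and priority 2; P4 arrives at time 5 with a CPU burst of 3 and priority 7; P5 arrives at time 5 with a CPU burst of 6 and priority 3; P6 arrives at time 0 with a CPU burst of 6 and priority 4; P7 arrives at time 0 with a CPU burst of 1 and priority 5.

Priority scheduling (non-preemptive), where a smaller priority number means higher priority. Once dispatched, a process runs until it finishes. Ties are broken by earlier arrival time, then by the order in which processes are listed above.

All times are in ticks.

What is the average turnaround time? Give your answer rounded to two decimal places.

11.86

Gantt: | P2 0-3 | P6 3-9 | P3 9-10 | P5 10-16 | P7 16-17 | P1 17-21 | P4 21-24 |
Completion: P1=21  P2=3  P3=10  P4=24  P5=16  P6=9  P7=17
Turnaround (C−A): P1=19  P2=3  P3=5  P4=19  P5=11  P6=9  P7=17
Turnaround times: P1=19, P2=3, P3=5, P4=19, P5=11, P6=9, P7=17
Average turnaround = (19+3+5+19+11+9+17) / 7 = 83/7 = 11.86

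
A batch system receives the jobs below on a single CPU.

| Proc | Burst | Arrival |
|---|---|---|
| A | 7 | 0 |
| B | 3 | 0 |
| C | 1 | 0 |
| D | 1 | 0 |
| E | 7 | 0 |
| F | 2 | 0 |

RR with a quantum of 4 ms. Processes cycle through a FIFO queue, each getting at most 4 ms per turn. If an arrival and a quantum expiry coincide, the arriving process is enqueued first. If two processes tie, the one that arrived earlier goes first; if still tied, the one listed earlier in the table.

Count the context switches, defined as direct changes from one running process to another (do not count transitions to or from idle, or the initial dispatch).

7

Gantt: | A 0-4 | B 4-7 | C 7-8 | D 8-9 | E 9-13 | F 13-15 | A 15-18 | E 18-21 |
Completion: A=18  B=7  C=8  D=9  E=21  F=15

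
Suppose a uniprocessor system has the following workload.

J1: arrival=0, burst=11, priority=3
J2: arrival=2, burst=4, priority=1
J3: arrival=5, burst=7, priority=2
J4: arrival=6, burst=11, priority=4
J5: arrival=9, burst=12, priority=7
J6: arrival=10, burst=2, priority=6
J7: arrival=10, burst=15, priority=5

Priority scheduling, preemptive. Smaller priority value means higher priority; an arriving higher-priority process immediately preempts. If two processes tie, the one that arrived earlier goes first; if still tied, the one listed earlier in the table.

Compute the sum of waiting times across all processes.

130

Gantt: | J1 0-2 | J2 2-6 | J3 6-13 | J1 13-22 | J4 22-33 | J7 33-48 | J6 48-50 | J5 50-62 |
Completion: J1=22  J2=6  J3=13  J4=33  J5=62  J6=50  J7=48
Turnaround (C−A): J1=22  J2=4  J3=8  J4=27  J5=53  J6=40  J7=38
Waiting = turnaround − burst: J1=11, J2=0, J3=1, J4=16, J5=41, J6=38, J7=23
Total waiting = 11 + 0 + 1 + 16 + 41 + 38 + 23 = 130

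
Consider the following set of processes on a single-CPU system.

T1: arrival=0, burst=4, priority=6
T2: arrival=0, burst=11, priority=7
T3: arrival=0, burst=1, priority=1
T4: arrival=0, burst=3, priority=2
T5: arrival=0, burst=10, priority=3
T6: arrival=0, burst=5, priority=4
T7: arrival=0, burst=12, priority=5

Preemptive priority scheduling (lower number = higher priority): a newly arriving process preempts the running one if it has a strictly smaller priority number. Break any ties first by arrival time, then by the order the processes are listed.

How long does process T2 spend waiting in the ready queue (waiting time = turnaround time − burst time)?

Timeline: | T3 0-1 | T4 1-4 | T5 4-14 | T6 14-19 | T7 19-31 | T1 31-35 | T2 35-46 |
Completion: T1=35  T2=46  T3=1  T4=4  T5=14  T6=19  T7=31
Turnaround (C−A): T1=35  T2=46  T3=1  T4=4  T5=14  T6=19  T7=31
Waiting(T2) = turnaround − burst = 46 − 11 = 35

35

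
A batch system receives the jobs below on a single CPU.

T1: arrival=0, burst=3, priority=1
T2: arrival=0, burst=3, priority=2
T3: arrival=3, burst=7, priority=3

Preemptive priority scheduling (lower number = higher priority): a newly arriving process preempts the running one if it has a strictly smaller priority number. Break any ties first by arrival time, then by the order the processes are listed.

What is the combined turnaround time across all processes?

19

Schedule: | T1 0-3 | T2 3-6 | T3 6-13 |
Completion: T1=3  T2=6  T3=13
Turnaround (C−A): T1=3  T2=6  T3=10
Turnaround = completion − arrival: T1=3, T2=6, T3=10
Total turnaround = 3 + 6 + 10 = 19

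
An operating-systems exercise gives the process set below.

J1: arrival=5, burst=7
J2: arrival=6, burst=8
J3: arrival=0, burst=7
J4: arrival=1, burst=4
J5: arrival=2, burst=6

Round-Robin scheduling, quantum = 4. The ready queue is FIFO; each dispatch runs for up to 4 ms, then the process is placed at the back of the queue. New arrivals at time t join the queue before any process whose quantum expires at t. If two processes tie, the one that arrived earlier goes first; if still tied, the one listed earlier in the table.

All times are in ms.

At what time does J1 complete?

Timeline: | J3 0-4 | J4 4-8 | J5 8-12 | J3 12-15 | J1 15-19 | J2 19-23 | J5 23-25 | J1 25-28 | J2 28-32 |
Completion: J1=28  J2=32  J3=15  J4=8  J5=25
Turnaround (C−A): J1=23  J2=26  J3=15  J4=7  J5=23

28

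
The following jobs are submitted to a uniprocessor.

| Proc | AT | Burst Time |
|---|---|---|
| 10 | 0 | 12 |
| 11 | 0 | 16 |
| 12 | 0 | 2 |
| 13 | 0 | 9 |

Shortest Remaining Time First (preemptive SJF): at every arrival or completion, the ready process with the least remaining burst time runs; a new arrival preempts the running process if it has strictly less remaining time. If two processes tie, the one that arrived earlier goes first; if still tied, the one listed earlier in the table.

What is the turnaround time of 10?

23

Timeline: | 12 0-2 | 13 2-11 | 10 11-23 | 11 23-39 |
Completion: 10=23  11=39  12=2  13=11
Turnaround (C−A): 10=23  11=39  12=2  13=11
Turnaround(10) = completion − arrival = 23 − 0 = 23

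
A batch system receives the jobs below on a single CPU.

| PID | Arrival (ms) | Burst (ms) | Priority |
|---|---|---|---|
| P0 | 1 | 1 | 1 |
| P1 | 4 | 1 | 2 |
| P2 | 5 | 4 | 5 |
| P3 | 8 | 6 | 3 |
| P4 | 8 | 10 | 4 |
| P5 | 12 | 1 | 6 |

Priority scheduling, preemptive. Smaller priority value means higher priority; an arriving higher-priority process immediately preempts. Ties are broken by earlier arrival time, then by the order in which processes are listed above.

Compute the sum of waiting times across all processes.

35

Gantt: | idle 0-1 | P0 1-2 | idle 2-4 | P1 4-5 | P2 5-8 | P3 8-14 | P4 14-24 | P2 24-25 | P5 25-26 |
Completion: P0=2  P1=5  P2=25  P3=14  P4=24  P5=26
Turnaround (C−A): P0=1  P1=1  P2=20  P3=6  P4=16  P5=14
Waiting = turnaround − burst: P0=0, P1=0, P2=16, P3=0, P4=6, P5=13
Total waiting = 0 + 0 + 16 + 0 + 6 + 13 = 35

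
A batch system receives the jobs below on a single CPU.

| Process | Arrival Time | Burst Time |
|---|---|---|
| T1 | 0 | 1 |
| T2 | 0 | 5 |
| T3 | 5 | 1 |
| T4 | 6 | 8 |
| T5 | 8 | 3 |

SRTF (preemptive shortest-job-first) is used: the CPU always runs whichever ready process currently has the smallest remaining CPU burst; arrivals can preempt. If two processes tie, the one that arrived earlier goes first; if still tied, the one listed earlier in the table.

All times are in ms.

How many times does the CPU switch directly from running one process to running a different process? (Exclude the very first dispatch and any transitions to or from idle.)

5

Schedule: | T1 0-1 | T2 1-6 | T3 6-7 | T4 7-8 | T5 8-11 | T4 11-18 |
Completion: T1=1  T2=6  T3=7  T4=18  T5=11
Turnaround (C−A): T1=1  T2=6  T3=2  T4=12  T5=3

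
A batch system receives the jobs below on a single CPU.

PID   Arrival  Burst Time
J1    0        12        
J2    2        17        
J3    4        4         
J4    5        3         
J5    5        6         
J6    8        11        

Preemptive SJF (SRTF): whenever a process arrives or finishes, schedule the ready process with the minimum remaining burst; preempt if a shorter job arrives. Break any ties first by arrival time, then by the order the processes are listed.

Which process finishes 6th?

Schedule: | J1 0-4 | J3 4-8 | J4 8-11 | J5 11-17 | J1 17-25 | J6 25-36 | J2 36-53 |
Completion: J1=25  J2=53  J3=8  J4=11  J5=17  J6=36
Finish order: J3 → J4 → J5 → J1 → J6 → J2

J2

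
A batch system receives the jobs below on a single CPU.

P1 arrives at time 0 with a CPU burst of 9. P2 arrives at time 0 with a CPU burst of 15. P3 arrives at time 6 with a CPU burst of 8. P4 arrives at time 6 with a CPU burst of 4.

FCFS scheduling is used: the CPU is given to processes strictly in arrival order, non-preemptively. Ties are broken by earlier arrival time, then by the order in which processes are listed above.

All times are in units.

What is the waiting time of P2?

Gantt: | P1 0-9 | P2 9-24 | P3 24-32 | P4 32-36 |
Completion: P1=9  P2=24  P3=32  P4=36
Turnaround (C−A): P1=9  P2=24  P3=26  P4=30
Waiting(P2) = turnaround − burst = 24 − 15 = 9

9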